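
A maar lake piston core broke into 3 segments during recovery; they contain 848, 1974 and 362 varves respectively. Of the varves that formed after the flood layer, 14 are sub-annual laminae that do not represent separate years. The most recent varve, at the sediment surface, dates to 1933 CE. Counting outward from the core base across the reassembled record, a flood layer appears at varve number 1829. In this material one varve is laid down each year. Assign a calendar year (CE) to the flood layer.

Total varves = 848 + 1974 + 362 = 3184.
3184 − 1829 = 1355 varves lie beyond the flood layer toward the sediment surface.
Excluding 14 false varves: 1355 − 14 = 1341.
Counting back 1341 years from 1933 CE places the flood layer in 1933 − 1341 = 592 CE.

592 CE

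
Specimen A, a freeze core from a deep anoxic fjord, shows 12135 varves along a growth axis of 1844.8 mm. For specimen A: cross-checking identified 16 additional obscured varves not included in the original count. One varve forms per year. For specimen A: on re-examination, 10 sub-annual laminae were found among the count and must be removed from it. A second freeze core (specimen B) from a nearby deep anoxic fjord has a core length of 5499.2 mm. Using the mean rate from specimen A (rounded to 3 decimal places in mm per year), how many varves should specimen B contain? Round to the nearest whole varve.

Specimen A: correcting the raw count gives 12135 − 10 + 16 = 12141 true varves.
A: 1844.8 mm over 12141 years gives 1844.8 / 12141 ≈ 0.152 mm per year.
For B, 5499.2 / 0.152 = 36178.95 years ≈ 36179 varves.

36179 varves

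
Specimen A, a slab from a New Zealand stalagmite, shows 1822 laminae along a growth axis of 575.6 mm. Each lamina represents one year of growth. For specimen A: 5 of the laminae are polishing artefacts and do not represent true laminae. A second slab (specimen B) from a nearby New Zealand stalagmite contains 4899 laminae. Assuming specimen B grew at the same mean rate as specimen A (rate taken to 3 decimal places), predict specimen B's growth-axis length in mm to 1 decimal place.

Specimen A: true lamina count = 1822 − 5 = 1817.
A: Extension rate ≈ 575.6 / 1817 = 0.317 mm per year.
For B, 0.317 mm/year × 4899 years = 1553.0 mm.

1553.0 mm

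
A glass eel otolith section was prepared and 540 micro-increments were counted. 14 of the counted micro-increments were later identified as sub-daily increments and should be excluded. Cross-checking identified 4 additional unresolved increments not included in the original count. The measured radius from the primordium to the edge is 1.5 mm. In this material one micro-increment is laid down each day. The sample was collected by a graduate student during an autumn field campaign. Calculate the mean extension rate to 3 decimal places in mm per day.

0.003 mm per day

True micro-increment count = 540 − 14 + 4 = 530.
1.5 mm over 530 days gives 1.5 / 530 ≈ 0.003 mm per day.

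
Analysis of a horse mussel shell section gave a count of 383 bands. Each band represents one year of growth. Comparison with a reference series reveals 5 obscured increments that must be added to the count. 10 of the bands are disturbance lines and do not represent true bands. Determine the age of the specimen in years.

378 yr

True band count = 383 − 10 + 5 = 378.
One band per year makes the duration 378 years.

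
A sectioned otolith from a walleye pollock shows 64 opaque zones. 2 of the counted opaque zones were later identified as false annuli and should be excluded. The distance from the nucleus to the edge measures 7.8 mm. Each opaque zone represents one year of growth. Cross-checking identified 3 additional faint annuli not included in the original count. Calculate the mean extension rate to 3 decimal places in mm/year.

Correcting the raw count gives 64 − 2 + 3 = 65 true opaque zones.
Extension rate ≈ 7.8 / 65 = 0.120 mm/year.

0.120 mm/year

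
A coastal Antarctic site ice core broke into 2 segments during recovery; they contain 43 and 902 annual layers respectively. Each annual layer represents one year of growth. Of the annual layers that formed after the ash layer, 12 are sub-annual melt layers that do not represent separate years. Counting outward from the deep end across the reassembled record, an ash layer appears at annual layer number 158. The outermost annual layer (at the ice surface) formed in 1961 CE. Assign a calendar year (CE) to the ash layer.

1186 CE

Total annual layers = 43 + 902 = 945.
Between annual layer 158 and the ice surface there are 945 − 158 = 787 annual layers.
787 − 12 false = 775 true annual layers after the ash layer.
Counting back 775 years from 1961 CE places the ash layer in 1961 − 775 = 1186 CE.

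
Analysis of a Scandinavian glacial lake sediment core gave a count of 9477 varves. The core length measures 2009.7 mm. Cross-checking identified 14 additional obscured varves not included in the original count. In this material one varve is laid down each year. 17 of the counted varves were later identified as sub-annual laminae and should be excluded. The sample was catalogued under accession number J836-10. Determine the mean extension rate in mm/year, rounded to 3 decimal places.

After corrections the count is 9477 − 17 + 14 = 9474 varves.
2009.7 mm over 9474 years gives 2009.7 / 9474 ≈ 0.212 mm/year.

0.212 mm/year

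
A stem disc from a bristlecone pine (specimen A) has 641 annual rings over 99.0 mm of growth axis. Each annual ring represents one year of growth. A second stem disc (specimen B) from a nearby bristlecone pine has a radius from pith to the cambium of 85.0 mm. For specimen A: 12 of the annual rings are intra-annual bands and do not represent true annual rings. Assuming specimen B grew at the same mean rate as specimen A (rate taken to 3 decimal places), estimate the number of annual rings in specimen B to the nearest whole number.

541 annual rings

Specimen A: after corrections the count is 641 − 12 = 629 annual rings.
A: Mean rate = 99.0 mm / 629 years ≈ 0.157 mm per year.
For B, 85.0 / 0.157 = 541.40 years ≈ 541 annual rings.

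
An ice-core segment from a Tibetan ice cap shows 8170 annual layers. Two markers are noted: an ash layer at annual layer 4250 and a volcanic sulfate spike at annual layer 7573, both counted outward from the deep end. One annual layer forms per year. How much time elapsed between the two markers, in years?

Separation: 7573 − 4250 = 3323 annual layers.
One annual layer per year makes the interval 3323 years.

3323 years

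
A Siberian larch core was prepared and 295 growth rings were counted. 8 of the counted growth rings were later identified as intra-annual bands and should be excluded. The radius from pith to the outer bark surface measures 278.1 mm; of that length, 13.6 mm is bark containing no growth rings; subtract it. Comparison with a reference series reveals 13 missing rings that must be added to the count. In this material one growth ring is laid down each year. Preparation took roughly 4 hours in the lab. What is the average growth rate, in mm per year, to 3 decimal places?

0.882 mm per year

Adjusted count: 295 − 8 + 13 = 300 growth rings.
Removing the 13.6 mm offcut leaves 278.1 − 13.6 = 264.5 mm.
Mean rate = 264.5 mm / 300 years ≈ 0.882 mm per year.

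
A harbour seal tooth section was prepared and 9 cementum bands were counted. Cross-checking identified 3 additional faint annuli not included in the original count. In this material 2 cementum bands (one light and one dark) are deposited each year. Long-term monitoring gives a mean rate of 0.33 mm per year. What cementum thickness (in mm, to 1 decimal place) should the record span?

Correcting the raw count gives 9 + 3 = 12 true cementum bands.
Dividing by 2 cementum bands per year: 12 / 2 = 6 years.
Length ≈ 0.33 × 6 = 2.0 mm.

2.0 mm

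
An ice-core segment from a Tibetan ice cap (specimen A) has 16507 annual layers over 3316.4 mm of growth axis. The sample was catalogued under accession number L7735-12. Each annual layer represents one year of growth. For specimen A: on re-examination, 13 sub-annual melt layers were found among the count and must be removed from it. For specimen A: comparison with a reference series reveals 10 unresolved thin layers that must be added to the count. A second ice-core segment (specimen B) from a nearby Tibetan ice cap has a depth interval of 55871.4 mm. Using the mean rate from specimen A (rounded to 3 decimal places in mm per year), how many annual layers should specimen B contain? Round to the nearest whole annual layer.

277967 annual layers

Specimen A: after corrections the count is 16507 − 13 + 10 = 16504 annual layers.
A: 3316.4 mm over 16504 years gives 3316.4 / 16504 ≈ 0.201 mm/year.
B spans 55871.4 / 0.201 = 277967.16 years ≈ 277967 annual layers.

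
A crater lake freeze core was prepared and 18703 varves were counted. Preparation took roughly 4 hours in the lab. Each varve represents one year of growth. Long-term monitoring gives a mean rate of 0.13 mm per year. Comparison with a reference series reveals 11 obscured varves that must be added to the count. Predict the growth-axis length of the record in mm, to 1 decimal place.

After corrections the count is 18703 + 11 = 18714 varves.
Length ≈ 0.13 × 18714 = 2432.8 mm.

2432.8 mm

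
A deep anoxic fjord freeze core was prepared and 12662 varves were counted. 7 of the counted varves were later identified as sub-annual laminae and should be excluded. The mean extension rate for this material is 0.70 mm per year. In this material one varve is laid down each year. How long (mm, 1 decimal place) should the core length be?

8858.5 mm

Adjusted count: 12662 − 7 = 12655 varves.
Predicted length = 0.70 mm/year × 12655 years = 8858.5 mm.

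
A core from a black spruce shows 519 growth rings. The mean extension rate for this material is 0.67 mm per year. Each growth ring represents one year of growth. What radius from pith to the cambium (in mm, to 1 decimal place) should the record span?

519 years of growth are recorded.
Length ≈ 0.67 × 519 = 347.7 mm.

347.7 mm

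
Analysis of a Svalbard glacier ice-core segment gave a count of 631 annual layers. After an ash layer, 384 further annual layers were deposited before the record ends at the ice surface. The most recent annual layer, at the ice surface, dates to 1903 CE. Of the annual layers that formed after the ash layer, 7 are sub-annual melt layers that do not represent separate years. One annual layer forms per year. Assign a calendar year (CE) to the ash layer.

1526 CE

There are 384 annual layers younger than the ash layer.
384 − 7 false = 377 true annual layers after the ash layer.
1903 − 377 = 1526 CE.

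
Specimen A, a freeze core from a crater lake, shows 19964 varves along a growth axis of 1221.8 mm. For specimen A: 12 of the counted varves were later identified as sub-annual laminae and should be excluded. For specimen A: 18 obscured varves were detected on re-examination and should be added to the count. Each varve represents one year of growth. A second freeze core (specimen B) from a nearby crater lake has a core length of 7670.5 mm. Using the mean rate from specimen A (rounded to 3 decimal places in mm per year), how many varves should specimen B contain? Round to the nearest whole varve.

Specimen A: after corrections the count is 19964 − 12 + 18 = 19970 varves.
A: Extension rate ≈ 1221.8 / 19970 = 0.061 mm per year.
B spans 7670.5 / 0.061 = 125745.90 years ≈ 125746 varves.

125746 varves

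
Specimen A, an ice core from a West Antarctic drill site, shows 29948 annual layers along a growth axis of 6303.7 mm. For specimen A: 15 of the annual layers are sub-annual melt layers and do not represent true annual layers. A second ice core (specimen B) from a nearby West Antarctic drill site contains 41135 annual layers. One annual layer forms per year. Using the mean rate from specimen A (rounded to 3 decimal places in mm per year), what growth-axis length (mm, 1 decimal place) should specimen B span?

Specimen A: after corrections the count is 29948 − 15 = 29933 annual layers.
A: Mean rate = 6303.7 mm / 29933 years ≈ 0.211 mm/yr.
B's length ≈ 0.211 × 41135 = 8679.5 mm.

8679.5 mm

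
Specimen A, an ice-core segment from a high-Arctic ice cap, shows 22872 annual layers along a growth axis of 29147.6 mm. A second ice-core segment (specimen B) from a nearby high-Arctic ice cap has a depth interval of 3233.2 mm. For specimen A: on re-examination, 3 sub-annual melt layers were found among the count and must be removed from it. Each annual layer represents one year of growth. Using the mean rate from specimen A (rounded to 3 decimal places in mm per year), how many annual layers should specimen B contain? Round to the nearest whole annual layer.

Specimen A: true annual layer count = 22872 − 3 = 22869.
A: 29147.6 mm over 22869 years gives 29147.6 / 22869 ≈ 1.275 mm per year.
B spans 3233.2 / 1.275 = 2535.84 years ≈ 2536 annual layers.

2536 annual layers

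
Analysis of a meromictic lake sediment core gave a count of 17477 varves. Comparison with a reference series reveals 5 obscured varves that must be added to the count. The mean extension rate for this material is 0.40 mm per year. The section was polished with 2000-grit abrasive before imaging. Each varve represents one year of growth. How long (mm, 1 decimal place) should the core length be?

After corrections the count is 17477 + 5 = 17482 varves.
Predicted length = 0.40 mm/year × 17482 years = 6992.8 mm.

6992.8 mm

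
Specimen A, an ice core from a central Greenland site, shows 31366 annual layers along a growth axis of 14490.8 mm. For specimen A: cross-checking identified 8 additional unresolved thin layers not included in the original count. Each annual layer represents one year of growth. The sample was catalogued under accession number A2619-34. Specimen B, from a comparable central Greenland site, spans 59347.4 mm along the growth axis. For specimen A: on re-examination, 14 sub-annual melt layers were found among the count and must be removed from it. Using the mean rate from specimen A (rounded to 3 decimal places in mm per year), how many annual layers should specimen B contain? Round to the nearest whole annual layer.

128458 annual layers

Specimen A: correcting the raw count gives 31366 − 14 + 8 = 31360 true annual layers.
A: 14490.8 mm over 31360 years gives 14490.8 / 31360 ≈ 0.462 mm/yr.
Specimen B: 59347.4 mm / 0.462 mm per year = 128457.58 years ≈ 128458 annual layers.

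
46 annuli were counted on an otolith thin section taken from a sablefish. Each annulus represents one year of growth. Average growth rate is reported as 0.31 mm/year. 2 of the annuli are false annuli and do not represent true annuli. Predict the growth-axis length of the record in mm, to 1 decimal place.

Adjusted count: 46 − 2 = 44 annuli.
Predicted length = 0.31 mm/year × 44 years = 13.6 mm.

13.6 mm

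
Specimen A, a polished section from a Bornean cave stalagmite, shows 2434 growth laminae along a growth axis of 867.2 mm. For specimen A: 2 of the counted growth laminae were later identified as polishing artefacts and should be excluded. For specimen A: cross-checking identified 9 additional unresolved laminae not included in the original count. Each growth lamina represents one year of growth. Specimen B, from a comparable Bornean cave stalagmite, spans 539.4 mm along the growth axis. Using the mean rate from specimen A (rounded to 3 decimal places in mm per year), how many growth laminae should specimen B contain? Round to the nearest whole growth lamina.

Specimen A: adjusted count: 2434 − 2 + 9 = 2441 growth laminae.
A: 867.2 mm over 2441 years gives 867.2 / 2441 ≈ 0.355 mm/year.
B spans 539.4 / 0.355 = 1519.44 years ≈ 1519 growth laminae.

1519 growth laminae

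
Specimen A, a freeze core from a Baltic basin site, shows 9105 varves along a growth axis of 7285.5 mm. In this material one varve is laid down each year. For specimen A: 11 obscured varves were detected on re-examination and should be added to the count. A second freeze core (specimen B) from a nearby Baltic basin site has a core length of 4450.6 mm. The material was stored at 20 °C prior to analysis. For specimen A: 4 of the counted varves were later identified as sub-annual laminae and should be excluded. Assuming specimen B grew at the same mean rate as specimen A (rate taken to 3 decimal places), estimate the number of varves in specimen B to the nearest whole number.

Specimen A: correcting the raw count gives 9105 − 4 + 11 = 9112 true varves.
A: Mean rate = 7285.5 mm / 9112 years ≈ 0.800 mm/yr.
B spans 4450.6 / 0.800 = 5563.25 years ≈ 5563 varves.

5563 varves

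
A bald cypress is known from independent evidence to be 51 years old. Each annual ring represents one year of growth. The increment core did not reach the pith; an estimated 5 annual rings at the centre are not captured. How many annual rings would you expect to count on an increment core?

One annual ring per year gives 51 annual rings over 51 years.
Subtracting the 5 annual rings not captured gives 51 − 5 = 46 annual rings in the record.

46 annual rings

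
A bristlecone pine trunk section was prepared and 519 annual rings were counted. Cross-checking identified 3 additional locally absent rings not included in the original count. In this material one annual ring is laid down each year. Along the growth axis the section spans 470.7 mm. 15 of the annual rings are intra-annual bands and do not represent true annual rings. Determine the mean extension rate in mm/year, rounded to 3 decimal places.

Correcting the raw count gives 519 − 15 + 3 = 507 true annual rings.
Mean rate = 470.7 mm / 507 years ≈ 0.928 mm/year.

0.928 mm/year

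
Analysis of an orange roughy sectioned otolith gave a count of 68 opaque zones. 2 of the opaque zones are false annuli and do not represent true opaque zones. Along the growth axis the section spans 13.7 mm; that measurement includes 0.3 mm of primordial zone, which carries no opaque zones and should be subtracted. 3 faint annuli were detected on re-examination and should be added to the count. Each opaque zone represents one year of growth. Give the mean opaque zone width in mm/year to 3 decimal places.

0.194 mm/year

Adjusted count: 68 − 2 + 3 = 69 opaque zones.
Removing the 0.3 mm offcut leaves 13.7 − 0.3 = 13.4 mm.
Mean rate = 13.4 mm / 69 years ≈ 0.194 mm/year.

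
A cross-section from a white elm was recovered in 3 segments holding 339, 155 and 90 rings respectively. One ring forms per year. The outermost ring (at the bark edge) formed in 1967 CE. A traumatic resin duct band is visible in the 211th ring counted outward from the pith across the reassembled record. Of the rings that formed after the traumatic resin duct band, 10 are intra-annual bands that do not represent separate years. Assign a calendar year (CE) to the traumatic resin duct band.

1604 CE

Total rings = 339 + 155 + 90 = 584.
584 − 211 = 373 rings lie beyond the traumatic resin duct band toward the bark edge.
373 − 10 false = 363 true rings after the traumatic resin duct band.
1967 − 363 = 1604 CE.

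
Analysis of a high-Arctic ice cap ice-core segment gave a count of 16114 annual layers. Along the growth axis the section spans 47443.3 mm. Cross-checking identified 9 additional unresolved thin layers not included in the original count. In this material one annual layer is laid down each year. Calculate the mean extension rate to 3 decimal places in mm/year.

After corrections the count is 16114 + 9 = 16123 annual layers.
47443.3 mm over 16123 years gives 47443.3 / 16123 ≈ 2.943 mm/year.

2.943 mm/year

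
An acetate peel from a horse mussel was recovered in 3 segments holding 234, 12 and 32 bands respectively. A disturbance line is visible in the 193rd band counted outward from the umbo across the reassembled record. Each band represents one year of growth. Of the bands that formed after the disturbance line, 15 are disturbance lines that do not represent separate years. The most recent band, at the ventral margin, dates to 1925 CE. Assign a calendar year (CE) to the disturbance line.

Total bands = 234 + 12 + 32 = 278.
278 − 193 = 85 bands lie beyond the disturbance line toward the ventral margin.
85 − 15 false = 70 true bands after the disturbance line.
The band at the ventral margin is 1925 CE, so the disturbance line dates to 1925 − 70 = 1855 CE.

1855 CE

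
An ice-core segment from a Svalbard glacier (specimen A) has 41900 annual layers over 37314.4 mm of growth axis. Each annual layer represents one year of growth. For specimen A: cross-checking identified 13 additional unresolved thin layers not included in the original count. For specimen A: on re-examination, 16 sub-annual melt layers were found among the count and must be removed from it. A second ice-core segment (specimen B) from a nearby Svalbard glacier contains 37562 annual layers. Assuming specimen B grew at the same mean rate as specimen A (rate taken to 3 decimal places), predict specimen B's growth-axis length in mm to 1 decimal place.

Specimen A: after corrections the count is 41900 − 16 + 13 = 41897 annual layers.
A: Extension rate ≈ 37314.4 / 41897 = 0.891 mm/yr.
For B, 0.891 mm/year × 37562 years = 33467.7 mm.

33467.7 mm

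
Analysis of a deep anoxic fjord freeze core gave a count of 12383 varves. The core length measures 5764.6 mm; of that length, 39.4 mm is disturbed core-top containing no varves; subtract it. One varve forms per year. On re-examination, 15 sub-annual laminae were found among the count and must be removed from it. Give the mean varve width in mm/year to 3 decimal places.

0.463 mm/year

Correcting the raw count gives 12383 − 15 = 12368 true varves.
Net length = 5764.6 − 39.4 = 5725.2 mm.
Extension rate ≈ 5725.2 / 12368 = 0.463 mm/year.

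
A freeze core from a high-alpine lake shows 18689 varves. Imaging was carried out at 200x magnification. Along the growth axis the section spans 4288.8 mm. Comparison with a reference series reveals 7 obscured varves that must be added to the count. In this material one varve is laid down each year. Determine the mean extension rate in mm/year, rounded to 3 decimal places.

Adjusted count: 18689 + 7 = 18696 varves.
Mean rate = 4288.8 mm / 18696 years ≈ 0.229 mm/year.

0.229 mm/year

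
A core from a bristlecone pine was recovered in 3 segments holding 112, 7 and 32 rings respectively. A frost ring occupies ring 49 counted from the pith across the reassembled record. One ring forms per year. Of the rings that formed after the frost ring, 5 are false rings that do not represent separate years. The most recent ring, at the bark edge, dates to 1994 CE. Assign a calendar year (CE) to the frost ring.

1897 CE

Total rings = 112 + 7 + 32 = 151.
Between ring 49 and the bark edge there are 151 − 49 = 102 rings.
Excluding 5 false rings: 102 − 5 = 97.
1994 − 97 = 1897 CE.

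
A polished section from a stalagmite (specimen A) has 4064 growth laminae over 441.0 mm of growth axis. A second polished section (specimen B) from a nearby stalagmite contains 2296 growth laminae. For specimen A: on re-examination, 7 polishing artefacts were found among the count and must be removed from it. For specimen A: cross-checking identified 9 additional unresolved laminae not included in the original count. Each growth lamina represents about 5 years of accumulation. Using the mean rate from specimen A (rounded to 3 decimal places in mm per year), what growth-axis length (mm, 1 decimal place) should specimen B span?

252.6 mm

Specimen A: correcting the raw count gives 4064 − 7 + 9 = 4066 true growth laminae.
Specimen A: at 5 years per growth lamina, 4066 × 5 = 20330 years.
A: Mean rate = 441.0 mm / 20330 years ≈ 0.022 mm/yr.
Specimen B: 2296 growth laminae at 5 years each span 2296 × 5 = 11480 years. Length of B = 0.022 × 11480 = 252.6 mm.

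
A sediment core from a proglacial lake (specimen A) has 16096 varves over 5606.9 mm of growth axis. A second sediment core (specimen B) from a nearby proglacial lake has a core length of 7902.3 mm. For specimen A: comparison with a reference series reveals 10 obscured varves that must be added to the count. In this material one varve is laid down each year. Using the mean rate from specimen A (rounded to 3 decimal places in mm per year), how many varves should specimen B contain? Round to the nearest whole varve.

22708 varves

Specimen A: true varve count = 16096 + 10 = 16106.
A: Extension rate ≈ 5606.9 / 16106 = 0.348 mm per year.
B spans 7902.3 / 0.348 = 22707.76 years ≈ 22708 varves.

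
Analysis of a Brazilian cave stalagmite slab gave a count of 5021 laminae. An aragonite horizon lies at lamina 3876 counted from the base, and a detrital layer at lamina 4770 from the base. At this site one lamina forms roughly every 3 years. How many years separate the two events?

Separation: 4770 − 3876 = 894 laminae.
894 laminae at 3 years each span 894 × 3 = 2682 years.

2682 yr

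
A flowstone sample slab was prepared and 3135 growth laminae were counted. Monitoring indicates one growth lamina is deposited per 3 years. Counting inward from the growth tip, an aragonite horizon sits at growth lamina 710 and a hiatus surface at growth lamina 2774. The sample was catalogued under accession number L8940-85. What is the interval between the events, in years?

6192 years

Separation: 2774 − 710 = 2064 growth laminae.
Multiplying by 3 years per growth lamina: 2064 × 3 = 6192 years.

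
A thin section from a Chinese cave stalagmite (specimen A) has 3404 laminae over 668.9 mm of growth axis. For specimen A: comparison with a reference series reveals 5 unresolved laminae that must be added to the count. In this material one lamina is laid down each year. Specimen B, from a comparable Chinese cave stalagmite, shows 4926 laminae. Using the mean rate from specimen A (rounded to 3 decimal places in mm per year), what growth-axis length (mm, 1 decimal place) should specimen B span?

Specimen A: adjusted count: 3404 + 5 = 3409 laminae.
A: Mean rate = 668.9 mm / 3409 years ≈ 0.196 mm per year.
B's length ≈ 0.196 × 4926 = 965.5 mm.

965.5 mm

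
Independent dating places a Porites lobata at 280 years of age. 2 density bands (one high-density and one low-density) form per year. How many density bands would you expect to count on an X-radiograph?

With 2 density bands per year, 280 years would produce 280 × 2 = 560 density bands.
So 560 density bands should be present.

560 density bands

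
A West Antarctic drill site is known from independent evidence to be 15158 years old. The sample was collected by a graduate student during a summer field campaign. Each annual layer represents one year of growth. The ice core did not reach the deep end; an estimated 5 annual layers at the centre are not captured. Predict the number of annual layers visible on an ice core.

One annual layer per year gives 15158 annual layers over 15158 years.
15158 − 5 missed = 15153 annual layers expected in the prepared section.

15153 annual layers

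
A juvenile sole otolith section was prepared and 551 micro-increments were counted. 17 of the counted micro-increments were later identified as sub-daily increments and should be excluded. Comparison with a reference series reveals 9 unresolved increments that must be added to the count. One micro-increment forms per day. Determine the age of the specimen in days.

543 d

Correcting the raw count gives 551 − 17 + 9 = 543 true micro-increments.
With a one-to-one micro-increment periodicity this is 543 days.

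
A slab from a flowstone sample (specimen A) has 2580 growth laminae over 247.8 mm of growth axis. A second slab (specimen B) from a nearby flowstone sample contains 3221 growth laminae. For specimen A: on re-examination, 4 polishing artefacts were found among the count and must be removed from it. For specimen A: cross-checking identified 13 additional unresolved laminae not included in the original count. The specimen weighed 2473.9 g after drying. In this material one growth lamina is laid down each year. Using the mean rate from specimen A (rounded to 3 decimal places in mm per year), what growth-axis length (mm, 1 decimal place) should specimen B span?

Specimen A: true growth lamina count = 2580 − 4 + 13 = 2589.
A: Extension rate ≈ 247.8 / 2589 = 0.096 mm per year.
Length of B = 0.096 × 3221 = 309.2 mm.

309.2 mm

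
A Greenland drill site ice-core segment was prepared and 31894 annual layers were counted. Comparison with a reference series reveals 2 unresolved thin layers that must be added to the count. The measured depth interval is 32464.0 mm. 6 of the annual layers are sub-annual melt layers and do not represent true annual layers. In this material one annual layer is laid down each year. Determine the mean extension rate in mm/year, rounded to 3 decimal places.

1.018 mm/year

After corrections the count is 31894 − 6 + 2 = 31890 annual layers.
32464.0 mm over 31890 years gives 32464.0 / 31890 ≈ 1.018 mm/year.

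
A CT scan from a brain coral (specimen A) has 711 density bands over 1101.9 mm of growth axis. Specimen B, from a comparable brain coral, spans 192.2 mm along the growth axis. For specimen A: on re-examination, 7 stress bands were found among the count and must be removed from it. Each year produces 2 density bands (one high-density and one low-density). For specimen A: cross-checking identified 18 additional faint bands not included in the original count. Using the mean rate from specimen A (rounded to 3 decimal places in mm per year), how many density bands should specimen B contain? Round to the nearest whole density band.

Specimen A: adjusted count: 711 − 7 + 18 = 722 density bands.
Specimen A: with 2 density bands per year, 722 / 2 = 361 years.
A: Extension rate ≈ 1101.9 / 361 = 3.052 mm/yr.
Specimen B: 192.2 mm / 3.052 mm per year = 62.98 years; at 2 density bands per year that is 62.98 × 2 ≈ 126 density bands.

126 density bands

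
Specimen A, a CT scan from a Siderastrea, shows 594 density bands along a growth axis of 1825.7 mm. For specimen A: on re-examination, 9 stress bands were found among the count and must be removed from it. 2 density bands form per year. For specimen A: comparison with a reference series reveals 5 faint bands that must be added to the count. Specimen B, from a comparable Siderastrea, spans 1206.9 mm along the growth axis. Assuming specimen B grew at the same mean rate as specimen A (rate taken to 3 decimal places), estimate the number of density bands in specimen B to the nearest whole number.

390 density bands

Specimen A: true density band count = 594 − 9 + 5 = 590.
Specimen A: with 2 density bands per year, 590 / 2 = 295 years.
A: 1825.7 mm over 295 years gives 1825.7 / 295 ≈ 6.189 mm per year.
Specimen B: 1206.9 mm / 6.189 mm per year = 195.01 years; at 2 density bands per year that is 195.01 × 2 ≈ 390 density bands.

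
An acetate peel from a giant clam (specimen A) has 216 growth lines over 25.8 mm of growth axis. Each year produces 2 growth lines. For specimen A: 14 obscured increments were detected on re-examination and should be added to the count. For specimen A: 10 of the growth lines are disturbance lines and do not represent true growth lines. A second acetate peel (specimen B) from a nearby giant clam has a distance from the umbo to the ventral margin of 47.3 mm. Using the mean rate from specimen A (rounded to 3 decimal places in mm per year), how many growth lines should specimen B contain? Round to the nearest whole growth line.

Specimen A: adjusted count: 216 − 10 + 14 = 220 growth lines.
Specimen A: 220 growth lines at 2 per year is 220 / 2 = 110 years.
A: 25.8 mm over 110 years gives 25.8 / 110 ≈ 0.235 mm/year.
B spans 47.3 / 0.235 = 201.28 years; at 2 growth lines per year that is 201.28 × 2 ≈ 403 growth lines.

403 growth lines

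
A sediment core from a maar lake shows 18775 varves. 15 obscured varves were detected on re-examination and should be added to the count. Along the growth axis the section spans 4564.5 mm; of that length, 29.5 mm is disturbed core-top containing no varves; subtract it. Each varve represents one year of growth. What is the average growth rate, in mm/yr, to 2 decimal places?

0.24 mm/yr

True varve count = 18775 + 15 = 18790.
Net length = 4564.5 − 29.5 = 4535.0 mm.
Extension rate ≈ 4535.0 / 18790 = 0.24 mm/yr.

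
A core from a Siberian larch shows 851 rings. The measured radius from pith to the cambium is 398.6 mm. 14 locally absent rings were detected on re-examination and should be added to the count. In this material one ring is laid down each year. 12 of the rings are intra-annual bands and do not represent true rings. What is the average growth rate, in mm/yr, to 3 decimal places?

After corrections the count is 851 − 12 + 14 = 853 rings.
Extension rate ≈ 398.6 / 853 = 0.467 mm/yr.

0.467 mm/yr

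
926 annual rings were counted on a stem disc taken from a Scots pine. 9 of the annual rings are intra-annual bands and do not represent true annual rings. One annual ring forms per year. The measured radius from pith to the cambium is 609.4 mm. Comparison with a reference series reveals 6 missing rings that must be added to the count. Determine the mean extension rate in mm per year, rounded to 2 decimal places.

Correcting the raw count gives 926 − 9 + 6 = 923 true annual rings.
Mean rate = 609.4 mm / 923 years ≈ 0.66 mm per year.

0.66 mm per year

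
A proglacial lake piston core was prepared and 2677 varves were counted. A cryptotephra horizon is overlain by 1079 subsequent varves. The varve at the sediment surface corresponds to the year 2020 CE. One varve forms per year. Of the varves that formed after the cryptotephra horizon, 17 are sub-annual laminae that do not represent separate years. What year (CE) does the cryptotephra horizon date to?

958 CE

There are 1079 varves younger than the cryptotephra horizon.
1079 − 17 false = 1062 true varves after the cryptotephra horizon.
2020 − 1062 = 958 CE.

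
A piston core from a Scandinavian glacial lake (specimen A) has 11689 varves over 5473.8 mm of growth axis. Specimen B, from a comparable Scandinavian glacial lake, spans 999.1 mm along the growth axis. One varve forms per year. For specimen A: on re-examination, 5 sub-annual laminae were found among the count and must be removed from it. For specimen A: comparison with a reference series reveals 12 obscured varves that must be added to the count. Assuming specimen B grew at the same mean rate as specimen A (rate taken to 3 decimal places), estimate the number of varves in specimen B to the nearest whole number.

2135 varves

Specimen A: correcting the raw count gives 11689 − 5 + 12 = 11696 true varves.
A: Mean rate = 5473.8 mm / 11696 years ≈ 0.468 mm/year.
Specimen B: 999.1 mm / 0.468 mm per year = 2134.83 years ≈ 2135 varves.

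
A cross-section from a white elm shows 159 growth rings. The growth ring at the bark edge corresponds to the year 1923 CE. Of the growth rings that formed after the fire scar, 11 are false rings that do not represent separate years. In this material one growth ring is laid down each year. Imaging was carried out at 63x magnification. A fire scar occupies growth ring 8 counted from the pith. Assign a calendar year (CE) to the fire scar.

159 − 8 = 151 growth rings lie beyond the fire scar toward the bark edge.
151 − 11 false = 140 true growth rings after the fire scar.
1923 − 140 = 1783 CE.

1783 CE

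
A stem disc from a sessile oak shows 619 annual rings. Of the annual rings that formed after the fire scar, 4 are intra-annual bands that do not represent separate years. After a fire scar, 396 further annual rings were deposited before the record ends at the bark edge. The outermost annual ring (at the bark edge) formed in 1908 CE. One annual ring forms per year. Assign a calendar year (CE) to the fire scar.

1516 CE

396 annual rings formed after the fire scar.
396 − 4 false = 392 true annual rings after the fire scar.
The annual ring at the bark edge is 1908 CE, so the fire scar dates to 1908 − 392 = 1516 CE.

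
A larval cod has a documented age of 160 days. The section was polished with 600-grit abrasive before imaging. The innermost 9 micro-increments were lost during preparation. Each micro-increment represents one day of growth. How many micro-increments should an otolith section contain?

151 micro-increments

At one micro-increment per day, 160 days correspond to 160 micro-increments.
Subtracting the 9 micro-increments not captured gives 160 − 9 = 151 micro-increments in the record.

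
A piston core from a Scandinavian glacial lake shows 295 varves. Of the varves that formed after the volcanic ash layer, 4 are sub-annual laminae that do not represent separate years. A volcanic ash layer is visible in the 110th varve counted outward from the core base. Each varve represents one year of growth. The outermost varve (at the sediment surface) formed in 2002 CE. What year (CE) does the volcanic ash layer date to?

1821 CE

Between varve 110 and the sediment surface there are 295 − 110 = 185 varves.
Removing the 4 false varves leaves 185 − 4 = 181 true varves beyond the volcanic ash layer.
Counting back 181 years from 2002 CE places the volcanic ash layer in 2002 − 181 = 1821 CE.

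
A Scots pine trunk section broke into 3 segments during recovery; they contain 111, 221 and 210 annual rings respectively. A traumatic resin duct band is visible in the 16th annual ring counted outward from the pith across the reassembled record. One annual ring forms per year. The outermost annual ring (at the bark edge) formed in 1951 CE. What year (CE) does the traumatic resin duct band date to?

Total annual rings = 111 + 221 + 210 = 542.
The traumatic resin duct band sits at annual ring 16 from the pith, so 542 − 16 = 526 annual rings formed after it.
Counting back 526 years from 1951 CE places the traumatic resin duct band in 1951 − 526 = 1425 CE.

1425 CE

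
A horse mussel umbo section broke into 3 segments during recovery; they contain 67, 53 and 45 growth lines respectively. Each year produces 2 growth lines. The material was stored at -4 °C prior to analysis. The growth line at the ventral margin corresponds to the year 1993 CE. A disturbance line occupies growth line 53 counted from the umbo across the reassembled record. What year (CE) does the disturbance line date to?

Total growth lines = 67 + 53 + 45 = 165.
The disturbance line sits at growth line 53 from the umbo, so 165 − 53 = 112 growth lines formed after it.
112 growth lines at 2 per year is 112 / 2 = 56 years.
Counting back 56 years from 1993 CE places the disturbance line in 1993 − 56 = 1937 CE.

1937 CE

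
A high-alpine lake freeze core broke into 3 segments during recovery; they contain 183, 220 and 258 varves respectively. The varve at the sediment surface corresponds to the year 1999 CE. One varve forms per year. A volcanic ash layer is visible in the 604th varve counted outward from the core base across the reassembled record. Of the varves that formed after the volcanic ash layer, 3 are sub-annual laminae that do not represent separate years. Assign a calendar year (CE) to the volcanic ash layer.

1945 CE

Total varves = 183 + 220 + 258 = 661.
661 − 604 = 57 varves lie beyond the volcanic ash layer toward the sediment surface.
Removing the 3 false varves leaves 57 − 3 = 54 true varves beyond the volcanic ash layer.
Counting back 54 years from 1999 CE places the volcanic ash layer in 1999 − 54 = 1945 CE.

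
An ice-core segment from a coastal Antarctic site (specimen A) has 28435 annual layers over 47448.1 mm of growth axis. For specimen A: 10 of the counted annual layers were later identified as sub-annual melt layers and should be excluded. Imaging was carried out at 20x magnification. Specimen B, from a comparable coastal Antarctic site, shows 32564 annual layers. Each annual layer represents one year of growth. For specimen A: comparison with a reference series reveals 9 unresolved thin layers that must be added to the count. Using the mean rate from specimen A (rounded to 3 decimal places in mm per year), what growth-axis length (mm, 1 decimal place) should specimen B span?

54349.3 mm

Specimen A: adjusted count: 28435 − 10 + 9 = 28434 annual layers.
A: Mean rate = 47448.1 mm / 28434 years ≈ 1.669 mm/yr.
For B, 1.669 mm/year × 32564 years = 54349.3 mm.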